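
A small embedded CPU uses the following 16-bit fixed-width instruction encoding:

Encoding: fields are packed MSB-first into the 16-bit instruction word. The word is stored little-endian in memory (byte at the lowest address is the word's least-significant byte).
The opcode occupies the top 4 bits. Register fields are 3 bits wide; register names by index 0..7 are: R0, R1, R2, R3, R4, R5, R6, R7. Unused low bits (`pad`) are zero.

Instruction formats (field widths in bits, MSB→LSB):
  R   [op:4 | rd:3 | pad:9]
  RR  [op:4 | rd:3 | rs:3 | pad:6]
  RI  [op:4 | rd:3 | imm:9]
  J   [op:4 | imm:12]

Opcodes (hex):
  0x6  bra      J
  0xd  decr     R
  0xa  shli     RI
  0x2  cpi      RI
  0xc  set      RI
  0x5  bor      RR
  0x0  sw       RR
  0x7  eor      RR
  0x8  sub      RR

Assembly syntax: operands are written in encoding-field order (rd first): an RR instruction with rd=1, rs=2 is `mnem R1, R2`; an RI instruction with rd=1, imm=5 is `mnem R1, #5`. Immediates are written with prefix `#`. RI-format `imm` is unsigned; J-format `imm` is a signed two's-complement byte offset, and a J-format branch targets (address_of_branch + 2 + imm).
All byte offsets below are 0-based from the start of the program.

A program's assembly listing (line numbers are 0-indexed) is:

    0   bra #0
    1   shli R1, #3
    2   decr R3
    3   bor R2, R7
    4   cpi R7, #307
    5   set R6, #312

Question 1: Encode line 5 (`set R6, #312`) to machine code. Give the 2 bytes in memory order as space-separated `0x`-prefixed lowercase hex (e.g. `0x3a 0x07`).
L5: set op=0xc:4|rd=6:3|imm=312:9 ⇒ 0xcd38 ⇒ little 38 cd

0x38 0xcd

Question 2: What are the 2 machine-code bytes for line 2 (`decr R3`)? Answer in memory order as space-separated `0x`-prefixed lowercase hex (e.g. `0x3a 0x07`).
0x00 0xd6

2. decr fields op=0xd:4|rd=3:3|pad=0:9 → word d600h → 00 d6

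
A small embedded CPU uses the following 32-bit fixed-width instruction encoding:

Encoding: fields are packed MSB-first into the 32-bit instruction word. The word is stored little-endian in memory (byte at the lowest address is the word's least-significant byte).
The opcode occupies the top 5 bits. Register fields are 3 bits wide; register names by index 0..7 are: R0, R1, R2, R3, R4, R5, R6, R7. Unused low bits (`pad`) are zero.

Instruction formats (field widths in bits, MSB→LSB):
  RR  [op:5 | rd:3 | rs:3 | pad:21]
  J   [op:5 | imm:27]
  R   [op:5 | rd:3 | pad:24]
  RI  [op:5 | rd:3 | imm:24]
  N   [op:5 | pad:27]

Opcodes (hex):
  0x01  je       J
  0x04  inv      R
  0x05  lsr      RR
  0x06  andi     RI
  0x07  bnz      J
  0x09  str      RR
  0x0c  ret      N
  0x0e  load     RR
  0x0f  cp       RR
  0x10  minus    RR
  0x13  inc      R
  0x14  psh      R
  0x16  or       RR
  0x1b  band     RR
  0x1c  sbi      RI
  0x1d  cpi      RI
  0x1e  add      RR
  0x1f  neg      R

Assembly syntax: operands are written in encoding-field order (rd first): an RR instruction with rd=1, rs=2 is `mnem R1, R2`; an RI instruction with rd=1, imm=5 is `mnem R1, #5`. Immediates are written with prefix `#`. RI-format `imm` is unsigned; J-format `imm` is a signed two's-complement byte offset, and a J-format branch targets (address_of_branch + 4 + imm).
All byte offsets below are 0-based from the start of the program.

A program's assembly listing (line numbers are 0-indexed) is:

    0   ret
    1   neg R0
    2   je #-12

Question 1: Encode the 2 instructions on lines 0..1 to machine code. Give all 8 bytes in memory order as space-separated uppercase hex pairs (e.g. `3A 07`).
00 00 00 60 00 00 00 F8

line 0 (ret): pack op=0xc:5|pad=0:27 = 0x60000000; little→ 00 00 00 60
line 1 (neg): pack op=0x1f:5|rd=0:3|pad=0:24 = 0xf8000000; little→ 00 00 00 f8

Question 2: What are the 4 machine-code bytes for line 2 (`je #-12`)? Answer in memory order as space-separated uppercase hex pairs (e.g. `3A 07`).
F4 FF FF 0F

line 2 (je): pack op=0x1:5|imm=-12:27 = 0x0ffffff4; little→ f4 ff ff 0f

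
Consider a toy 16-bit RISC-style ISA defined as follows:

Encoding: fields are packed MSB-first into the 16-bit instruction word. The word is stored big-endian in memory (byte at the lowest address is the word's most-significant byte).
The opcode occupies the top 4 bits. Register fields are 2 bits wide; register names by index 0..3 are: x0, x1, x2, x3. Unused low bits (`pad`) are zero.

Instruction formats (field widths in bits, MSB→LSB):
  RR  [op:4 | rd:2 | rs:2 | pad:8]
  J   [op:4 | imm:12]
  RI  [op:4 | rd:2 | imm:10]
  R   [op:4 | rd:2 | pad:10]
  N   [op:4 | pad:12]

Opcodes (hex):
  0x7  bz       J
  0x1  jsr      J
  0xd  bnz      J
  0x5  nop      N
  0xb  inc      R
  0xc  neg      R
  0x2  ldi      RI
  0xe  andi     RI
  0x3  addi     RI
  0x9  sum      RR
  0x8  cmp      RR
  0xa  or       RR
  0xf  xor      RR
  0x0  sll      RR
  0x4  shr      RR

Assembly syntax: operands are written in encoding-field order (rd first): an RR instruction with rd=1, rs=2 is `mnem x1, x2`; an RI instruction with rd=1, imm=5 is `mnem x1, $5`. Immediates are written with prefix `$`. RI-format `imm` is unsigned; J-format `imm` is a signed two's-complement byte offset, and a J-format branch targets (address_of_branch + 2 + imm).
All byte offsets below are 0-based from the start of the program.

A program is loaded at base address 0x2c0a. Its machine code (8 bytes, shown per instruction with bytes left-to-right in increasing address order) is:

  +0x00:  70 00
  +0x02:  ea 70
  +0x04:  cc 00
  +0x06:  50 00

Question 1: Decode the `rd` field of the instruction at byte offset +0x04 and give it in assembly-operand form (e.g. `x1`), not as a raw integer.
@+04  big-endian(cc 00) = 0xcc00
  op=0xcc00>>12=0xc ⇒ neg (R)
  rd@[11:10]=0x3 ⇒ x3

x3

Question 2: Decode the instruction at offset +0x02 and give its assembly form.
andi x2, $624

off 0x02: read ea 70 as big → 0xea70
  op=0xea70>>12=0xe ⇒ andi (RI)
  [11:10] rd=2 = x2
  [9:0] imm=624 = $624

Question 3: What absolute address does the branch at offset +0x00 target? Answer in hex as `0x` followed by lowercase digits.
0x2c0c

off 0x00: read 70 00 as big → 0x7000
  opcode bits[15:12]=0x7: bz/J
  imm@[11:0]=0x0 ⇒ $0
  target = base 0x2c0a + off 0x00 + 2 + imm 0 = 0x2c0c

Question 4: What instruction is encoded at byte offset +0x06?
+0x06: 50 00 ⇒ word 0x5000 (big)
  op=0x5000>>12=0x5 ⇒ nop (N)

nop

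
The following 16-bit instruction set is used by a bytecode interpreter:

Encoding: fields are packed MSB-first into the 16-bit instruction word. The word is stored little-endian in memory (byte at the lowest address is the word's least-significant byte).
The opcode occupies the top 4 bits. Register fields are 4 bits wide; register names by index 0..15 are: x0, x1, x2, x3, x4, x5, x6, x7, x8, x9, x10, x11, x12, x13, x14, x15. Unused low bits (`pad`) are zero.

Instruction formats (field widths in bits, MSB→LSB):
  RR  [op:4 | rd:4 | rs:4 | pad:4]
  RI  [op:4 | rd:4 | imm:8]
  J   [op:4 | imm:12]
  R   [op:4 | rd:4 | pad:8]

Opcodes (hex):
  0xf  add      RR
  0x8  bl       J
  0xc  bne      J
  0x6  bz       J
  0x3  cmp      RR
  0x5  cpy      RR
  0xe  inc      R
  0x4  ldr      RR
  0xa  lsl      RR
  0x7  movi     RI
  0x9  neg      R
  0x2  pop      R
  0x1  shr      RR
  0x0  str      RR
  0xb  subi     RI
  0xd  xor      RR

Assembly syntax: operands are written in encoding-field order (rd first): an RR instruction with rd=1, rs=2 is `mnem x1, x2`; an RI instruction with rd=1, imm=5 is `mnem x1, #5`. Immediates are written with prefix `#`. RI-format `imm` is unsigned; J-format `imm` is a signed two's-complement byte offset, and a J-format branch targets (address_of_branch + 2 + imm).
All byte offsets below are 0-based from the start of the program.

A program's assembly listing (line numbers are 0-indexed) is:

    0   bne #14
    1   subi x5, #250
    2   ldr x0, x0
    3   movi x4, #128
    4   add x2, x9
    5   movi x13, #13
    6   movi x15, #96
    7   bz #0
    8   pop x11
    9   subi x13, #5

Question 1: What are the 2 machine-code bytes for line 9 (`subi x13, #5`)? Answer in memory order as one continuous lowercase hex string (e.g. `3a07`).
9. subi fields op=0xb:4|rd=13:4|imm=5:8 → word bd05h → 05 bd

05bd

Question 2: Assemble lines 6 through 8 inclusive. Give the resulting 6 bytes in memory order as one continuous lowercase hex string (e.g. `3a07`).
6. movi fields op=0x7:4|rd=15:4|imm=96:8 → word 7f60h → 60 7f
7. bz fields op=0x6:4|imm=0:12 → word 6000h → 00 60
8. pop fields op=0x2:4|rd=11:4|pad=0:8 → word 2b00h → 00 2b

607f0060002b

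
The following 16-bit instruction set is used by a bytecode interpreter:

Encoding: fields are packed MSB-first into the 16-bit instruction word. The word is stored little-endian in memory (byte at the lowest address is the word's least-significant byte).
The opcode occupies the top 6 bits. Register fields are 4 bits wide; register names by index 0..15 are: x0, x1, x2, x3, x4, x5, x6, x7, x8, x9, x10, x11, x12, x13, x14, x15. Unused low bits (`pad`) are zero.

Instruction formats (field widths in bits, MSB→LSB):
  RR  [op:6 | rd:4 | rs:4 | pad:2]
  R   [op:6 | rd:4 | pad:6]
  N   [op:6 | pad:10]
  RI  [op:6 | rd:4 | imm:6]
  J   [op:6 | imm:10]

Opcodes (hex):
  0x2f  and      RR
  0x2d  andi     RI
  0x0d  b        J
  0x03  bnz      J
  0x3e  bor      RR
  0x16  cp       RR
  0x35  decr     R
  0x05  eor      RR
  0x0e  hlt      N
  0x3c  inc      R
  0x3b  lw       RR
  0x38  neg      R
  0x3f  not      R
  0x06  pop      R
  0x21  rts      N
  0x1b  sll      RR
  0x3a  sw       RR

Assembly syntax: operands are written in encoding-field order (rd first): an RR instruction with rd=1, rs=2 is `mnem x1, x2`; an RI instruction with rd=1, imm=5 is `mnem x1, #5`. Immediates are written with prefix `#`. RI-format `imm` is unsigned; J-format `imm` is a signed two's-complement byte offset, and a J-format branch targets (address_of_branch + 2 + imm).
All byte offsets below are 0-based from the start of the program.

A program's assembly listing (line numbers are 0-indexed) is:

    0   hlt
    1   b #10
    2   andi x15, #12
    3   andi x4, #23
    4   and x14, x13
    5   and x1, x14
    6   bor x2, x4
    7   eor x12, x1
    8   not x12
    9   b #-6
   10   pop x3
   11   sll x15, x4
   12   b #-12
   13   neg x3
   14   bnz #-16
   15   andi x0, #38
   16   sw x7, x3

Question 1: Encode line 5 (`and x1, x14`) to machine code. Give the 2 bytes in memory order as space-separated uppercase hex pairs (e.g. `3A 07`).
line 5 (and): pack op=0x2f:6|rd=1:4|rs=14:4|pad=0:2 = 0xbc78; little→ 78 bc

78 BC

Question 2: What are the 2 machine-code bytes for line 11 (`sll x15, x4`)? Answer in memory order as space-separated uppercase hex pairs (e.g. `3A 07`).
L11: sll op=0x1b:6|rd=15:4|rs=4:4|pad=0:2 ⇒ 0x6fd0 ⇒ little d0 6f

D0 6F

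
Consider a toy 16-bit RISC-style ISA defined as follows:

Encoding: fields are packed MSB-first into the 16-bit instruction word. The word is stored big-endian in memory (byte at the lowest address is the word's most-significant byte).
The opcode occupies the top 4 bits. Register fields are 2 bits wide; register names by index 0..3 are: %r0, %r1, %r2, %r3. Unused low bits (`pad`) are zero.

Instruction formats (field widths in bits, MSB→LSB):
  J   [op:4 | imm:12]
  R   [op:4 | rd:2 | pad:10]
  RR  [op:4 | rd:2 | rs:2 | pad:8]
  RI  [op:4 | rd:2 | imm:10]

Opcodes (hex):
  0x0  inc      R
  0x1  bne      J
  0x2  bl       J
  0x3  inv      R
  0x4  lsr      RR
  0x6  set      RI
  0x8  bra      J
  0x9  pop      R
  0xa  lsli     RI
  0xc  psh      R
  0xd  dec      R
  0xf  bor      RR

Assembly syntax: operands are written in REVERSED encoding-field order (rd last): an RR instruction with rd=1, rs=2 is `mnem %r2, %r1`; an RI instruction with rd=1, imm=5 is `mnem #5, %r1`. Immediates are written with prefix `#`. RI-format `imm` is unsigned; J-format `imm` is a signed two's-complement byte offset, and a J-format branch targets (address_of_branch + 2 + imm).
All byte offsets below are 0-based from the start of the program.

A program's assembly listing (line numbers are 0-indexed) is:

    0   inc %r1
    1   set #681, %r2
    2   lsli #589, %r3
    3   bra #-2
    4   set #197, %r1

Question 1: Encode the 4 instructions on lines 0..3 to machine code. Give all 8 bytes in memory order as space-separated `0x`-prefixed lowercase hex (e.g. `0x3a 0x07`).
L0: inc op=0x0:4|rd=1:2|pad=0:10 ⇒ 0x0400 ⇒ big 04 00
L1: set op=0x6:4|rd=2:2|imm=681:10 ⇒ 0x6aa9 ⇒ big 6a a9
L2: lsli op=0xa:4|rd=3:2|imm=589:10 ⇒ 0xae4d ⇒ big ae 4d
L3: bra op=0x8:4|imm=-2:12 ⇒ 0x8ffe ⇒ big 8f fe

0x04 0x00 0x6a 0xa9 0xae 0x4d 0x8f 0xfe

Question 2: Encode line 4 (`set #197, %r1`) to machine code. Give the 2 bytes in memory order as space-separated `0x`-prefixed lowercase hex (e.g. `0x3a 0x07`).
line 4 (set): pack op=0x6:4|rd=1:2|imm=197:10 = 0x64c5; big→ 64 c5

0x64 0xc5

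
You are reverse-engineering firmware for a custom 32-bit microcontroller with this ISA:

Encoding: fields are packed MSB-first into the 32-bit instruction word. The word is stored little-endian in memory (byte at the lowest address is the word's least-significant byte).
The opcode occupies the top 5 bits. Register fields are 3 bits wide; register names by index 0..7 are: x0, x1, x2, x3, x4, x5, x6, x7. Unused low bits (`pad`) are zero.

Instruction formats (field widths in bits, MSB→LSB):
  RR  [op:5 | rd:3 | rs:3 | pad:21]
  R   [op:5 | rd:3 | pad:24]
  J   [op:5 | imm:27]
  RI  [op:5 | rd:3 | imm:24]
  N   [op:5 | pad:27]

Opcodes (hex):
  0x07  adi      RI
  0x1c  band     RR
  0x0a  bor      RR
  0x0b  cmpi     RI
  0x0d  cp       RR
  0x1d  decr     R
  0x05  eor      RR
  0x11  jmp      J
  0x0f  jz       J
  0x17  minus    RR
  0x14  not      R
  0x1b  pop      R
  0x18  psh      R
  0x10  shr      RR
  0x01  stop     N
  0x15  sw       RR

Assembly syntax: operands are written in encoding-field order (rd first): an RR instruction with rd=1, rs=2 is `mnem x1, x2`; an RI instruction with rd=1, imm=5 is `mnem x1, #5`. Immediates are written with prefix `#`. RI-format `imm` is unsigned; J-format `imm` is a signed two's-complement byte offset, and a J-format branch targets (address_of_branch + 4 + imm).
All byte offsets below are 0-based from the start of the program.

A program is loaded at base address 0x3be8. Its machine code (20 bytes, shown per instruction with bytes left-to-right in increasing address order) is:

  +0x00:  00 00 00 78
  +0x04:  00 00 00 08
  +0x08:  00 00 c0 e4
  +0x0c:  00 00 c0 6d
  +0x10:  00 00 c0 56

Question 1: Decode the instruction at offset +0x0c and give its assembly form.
@+0c  little-endian(00 00 c0 6d) = 0x6dc00000
  opcode bits[31:27]=0xd: cp/RR
  [26:24] rd=5 = x5
  [23:21] rs=6 = x6

cp x5, x6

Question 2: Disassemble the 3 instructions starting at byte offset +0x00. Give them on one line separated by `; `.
[00] 00 00 00 78 → 0x78000000
  top 5b → 0xf → jz [J]
  imm@[26:0]=0x0 ⇒ #0
[04] 00 00 00 08 → 0x08000000
  top 5b → 0x1 → stop [N]
[08] 00 00 c0 e4 → 0xe4c00000
  top 5b → 0x1c → band [RR]
  rd@[26:24]=0x4 ⇒ x4
  rs@[23:21]=0x6 ⇒ x6

jz #0; stop; band x4, x6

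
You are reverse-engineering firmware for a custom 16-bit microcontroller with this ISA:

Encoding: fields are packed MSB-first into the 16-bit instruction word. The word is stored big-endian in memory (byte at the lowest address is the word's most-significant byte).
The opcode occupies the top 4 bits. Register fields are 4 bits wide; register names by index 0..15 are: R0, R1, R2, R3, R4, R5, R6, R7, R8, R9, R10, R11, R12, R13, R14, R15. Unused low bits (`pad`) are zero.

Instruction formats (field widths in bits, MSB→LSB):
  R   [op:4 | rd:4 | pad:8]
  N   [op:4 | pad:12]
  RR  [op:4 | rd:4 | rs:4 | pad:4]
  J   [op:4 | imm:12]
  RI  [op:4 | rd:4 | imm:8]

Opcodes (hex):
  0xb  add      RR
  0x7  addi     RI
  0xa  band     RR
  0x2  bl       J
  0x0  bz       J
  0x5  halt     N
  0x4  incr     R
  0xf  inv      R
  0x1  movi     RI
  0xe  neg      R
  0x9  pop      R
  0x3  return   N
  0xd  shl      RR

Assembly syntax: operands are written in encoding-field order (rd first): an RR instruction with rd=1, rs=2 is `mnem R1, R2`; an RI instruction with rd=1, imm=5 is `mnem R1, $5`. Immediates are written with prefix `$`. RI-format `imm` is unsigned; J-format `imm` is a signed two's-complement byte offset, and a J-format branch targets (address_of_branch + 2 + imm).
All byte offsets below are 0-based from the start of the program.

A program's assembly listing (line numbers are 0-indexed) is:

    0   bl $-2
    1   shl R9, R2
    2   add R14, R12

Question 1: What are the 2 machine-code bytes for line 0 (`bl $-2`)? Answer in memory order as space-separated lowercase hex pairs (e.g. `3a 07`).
L0: bl op=0x2:4|imm=-2:12 ⇒ 0x2ffe ⇒ big 2f fe

2f fe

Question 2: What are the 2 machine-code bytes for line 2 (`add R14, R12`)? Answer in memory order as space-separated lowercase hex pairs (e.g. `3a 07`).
2. add fields op=0xb:4|rd=14:4|rs=12:4|pad=0:4 → word bec0h → be c0

be c0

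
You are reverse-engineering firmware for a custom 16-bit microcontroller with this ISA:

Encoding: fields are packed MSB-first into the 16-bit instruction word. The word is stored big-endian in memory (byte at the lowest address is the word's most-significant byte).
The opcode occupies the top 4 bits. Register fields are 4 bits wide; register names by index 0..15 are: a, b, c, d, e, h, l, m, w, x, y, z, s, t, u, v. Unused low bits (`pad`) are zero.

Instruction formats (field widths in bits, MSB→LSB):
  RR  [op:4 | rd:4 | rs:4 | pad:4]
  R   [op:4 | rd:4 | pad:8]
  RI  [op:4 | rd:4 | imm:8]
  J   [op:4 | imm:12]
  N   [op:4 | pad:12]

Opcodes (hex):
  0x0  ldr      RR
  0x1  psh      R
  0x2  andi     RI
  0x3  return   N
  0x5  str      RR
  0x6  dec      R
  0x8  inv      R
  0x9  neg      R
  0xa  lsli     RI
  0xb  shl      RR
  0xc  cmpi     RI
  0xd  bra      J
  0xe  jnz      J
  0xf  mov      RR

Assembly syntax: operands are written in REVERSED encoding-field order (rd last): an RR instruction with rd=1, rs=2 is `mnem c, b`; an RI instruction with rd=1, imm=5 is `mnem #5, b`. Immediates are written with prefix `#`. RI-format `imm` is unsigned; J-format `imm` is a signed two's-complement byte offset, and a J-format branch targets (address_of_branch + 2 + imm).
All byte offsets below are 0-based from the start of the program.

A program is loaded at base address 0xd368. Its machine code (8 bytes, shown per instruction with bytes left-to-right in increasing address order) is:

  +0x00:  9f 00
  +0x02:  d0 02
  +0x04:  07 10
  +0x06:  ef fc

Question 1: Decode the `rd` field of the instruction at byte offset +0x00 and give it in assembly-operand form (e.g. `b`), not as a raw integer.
v

[00] 9f 00 → 0x9f00
  op=0x9f00>>12=0x9 ⇒ neg (R)
  rd@[11:8]=0xf ⇒ v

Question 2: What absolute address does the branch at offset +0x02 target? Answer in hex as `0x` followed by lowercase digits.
0xd36e

off 0x02: read d0 02 as big → 0xd002
  top 4b → 0xd → bra [J]
  [11:0] imm=2 = #2
  target = base 0xd368 + off 0x02 + 2 + imm 2 = 0xd36e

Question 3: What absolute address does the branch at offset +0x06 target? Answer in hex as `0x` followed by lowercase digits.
[06] ef fc → 0xeffc
  opcode bits[15:12]=0xe: jnz/J
  imm: (w>>0)&0xfff=0xffc (s12→-4) → #-4
  target = base 0xd368 + off 0x06 + 2 + imm -4 = 0xd36c

0xd36c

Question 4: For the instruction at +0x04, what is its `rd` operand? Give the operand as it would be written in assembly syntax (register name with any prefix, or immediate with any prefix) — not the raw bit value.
m

+0x04: 07 10 ⇒ word 0x0710 (big)
  op=0x0710>>12=0x0 ⇒ ldr (RR)
  rd: (w>>8)&0xf=0x7 → m
  rs: (w>>4)&0xf=0x1 → b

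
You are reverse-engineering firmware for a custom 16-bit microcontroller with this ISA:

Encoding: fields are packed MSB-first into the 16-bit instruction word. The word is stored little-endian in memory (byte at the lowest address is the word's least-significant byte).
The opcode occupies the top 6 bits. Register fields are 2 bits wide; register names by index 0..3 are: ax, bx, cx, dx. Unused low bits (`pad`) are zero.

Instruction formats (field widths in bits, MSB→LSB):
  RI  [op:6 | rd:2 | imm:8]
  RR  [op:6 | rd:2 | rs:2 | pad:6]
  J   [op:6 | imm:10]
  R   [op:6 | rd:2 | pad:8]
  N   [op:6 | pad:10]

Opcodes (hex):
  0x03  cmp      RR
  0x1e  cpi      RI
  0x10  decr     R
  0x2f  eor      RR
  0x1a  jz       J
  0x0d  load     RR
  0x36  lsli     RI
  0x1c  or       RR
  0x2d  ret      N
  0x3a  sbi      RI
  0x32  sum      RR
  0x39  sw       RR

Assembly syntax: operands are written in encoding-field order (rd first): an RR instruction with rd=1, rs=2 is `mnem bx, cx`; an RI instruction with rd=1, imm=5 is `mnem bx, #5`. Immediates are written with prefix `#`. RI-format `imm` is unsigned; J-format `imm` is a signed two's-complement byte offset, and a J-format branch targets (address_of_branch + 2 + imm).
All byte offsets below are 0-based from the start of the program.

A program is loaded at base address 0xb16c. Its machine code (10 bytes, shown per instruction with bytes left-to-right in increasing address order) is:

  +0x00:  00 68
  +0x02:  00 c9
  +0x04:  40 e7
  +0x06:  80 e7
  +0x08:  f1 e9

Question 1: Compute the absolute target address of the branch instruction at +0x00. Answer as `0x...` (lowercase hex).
+0x00: 00 68 ⇒ word 0x6800 (little)
  opcode bits[15:10]=0x1a: jz/J
  imm: (w>>0)&0x3ff=0x0 → #0
  target = base 0xb16c + off 0x00 + 2 + imm 0 = 0xb16e

0xb16e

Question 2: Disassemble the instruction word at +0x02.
[02] 00 c9 → 0xc900
  opcode bits[15:10]=0x32: sum/RR
  rd@[9:8]=0x1 ⇒ bx
  rs@[7:6]=0x0 ⇒ ax

sum bx, ax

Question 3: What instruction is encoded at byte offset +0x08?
[08] f1 e9 → 0xe9f1
  opcode bits[15:10]=0x3a: sbi/RI
  rd@[9:8]=0x1 ⇒ bx
  imm@[7:0]=0xf1 ⇒ #241

sbi bx, #241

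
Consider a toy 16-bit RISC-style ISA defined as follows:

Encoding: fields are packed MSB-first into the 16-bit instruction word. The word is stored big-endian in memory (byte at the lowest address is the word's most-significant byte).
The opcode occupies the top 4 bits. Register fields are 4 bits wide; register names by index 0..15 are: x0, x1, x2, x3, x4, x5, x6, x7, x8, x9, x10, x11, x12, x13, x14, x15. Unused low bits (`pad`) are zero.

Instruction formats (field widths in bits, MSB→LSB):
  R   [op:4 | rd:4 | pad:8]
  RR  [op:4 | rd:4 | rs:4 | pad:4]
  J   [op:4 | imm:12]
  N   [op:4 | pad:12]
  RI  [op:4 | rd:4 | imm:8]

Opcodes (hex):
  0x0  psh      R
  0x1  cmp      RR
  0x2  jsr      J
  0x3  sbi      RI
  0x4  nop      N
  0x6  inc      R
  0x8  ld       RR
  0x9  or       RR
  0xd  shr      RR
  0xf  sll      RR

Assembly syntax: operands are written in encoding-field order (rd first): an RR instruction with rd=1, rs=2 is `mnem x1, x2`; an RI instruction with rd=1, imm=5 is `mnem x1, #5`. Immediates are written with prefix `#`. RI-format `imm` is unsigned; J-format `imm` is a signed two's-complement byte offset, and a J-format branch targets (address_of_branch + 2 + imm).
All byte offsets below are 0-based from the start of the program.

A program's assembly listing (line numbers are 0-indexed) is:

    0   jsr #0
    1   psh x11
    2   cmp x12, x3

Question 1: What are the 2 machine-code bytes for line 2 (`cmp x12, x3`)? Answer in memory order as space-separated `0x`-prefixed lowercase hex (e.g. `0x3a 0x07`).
L2: cmp op=0x1:4|rd=12:4|rs=3:4|pad=0:4 ⇒ 0x1c30 ⇒ big 1c 30

0x1c 0x30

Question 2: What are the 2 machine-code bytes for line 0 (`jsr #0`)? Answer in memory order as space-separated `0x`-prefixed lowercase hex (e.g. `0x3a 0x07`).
line 0 (jsr): pack op=0x2:4|imm=0:12 = 0x2000; big→ 20 00

0x20 0x00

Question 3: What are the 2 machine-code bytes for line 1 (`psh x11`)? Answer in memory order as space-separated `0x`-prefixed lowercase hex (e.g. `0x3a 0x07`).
0x0b 0x00

line 1 (psh): pack op=0x0:4|rd=11:4|pad=0:8 = 0x0b00; big→ 0b 00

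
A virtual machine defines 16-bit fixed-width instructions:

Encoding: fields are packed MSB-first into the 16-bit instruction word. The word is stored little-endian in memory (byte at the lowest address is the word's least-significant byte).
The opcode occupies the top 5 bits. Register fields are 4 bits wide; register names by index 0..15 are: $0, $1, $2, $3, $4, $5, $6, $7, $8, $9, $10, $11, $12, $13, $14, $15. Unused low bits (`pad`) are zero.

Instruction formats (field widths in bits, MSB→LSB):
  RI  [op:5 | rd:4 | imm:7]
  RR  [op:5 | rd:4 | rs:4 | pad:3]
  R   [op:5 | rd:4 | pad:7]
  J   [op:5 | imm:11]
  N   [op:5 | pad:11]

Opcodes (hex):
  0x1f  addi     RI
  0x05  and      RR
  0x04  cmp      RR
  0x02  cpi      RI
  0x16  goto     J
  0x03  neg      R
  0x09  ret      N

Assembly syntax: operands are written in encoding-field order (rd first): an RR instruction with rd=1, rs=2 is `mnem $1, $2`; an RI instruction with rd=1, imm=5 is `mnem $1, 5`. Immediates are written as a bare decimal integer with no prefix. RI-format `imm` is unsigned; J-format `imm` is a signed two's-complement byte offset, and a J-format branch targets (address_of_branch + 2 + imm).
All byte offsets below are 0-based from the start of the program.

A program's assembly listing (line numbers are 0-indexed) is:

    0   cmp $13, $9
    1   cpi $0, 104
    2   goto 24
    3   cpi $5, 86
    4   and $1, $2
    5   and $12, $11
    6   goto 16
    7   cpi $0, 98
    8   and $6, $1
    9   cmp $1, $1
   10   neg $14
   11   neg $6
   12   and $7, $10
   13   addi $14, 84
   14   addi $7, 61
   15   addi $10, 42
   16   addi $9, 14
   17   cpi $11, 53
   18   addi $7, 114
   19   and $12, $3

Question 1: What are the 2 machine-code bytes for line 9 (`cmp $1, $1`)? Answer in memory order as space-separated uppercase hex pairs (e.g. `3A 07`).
9. cmp fields op=0x4:5|rd=1:4|rs=1:4|pad=0:3 → word 2088h → 88 20

88 20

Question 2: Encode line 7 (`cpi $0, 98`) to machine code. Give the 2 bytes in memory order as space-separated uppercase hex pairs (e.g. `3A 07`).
7. cpi fields op=0x2:5|rd=0:4|imm=98:7 → word 1062h → 62 10

62 10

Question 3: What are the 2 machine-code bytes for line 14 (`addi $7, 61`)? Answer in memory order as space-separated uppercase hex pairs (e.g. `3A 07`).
BD FB

line 14 (addi): pack op=0x1f:5|rd=7:4|imm=61:7 = 0xfbbd; little→ bd fb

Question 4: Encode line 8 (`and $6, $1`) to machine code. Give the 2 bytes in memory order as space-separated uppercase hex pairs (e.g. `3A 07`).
08 2B

line 8 (and): pack op=0x5:5|rd=6:4|rs=1:4|pad=0:3 = 0x2b08; little→ 08 2b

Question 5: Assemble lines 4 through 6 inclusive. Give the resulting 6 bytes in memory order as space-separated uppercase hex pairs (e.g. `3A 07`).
90 28 58 2E 10 B0

line 4 (and): pack op=0x5:5|rd=1:4|rs=2:4|pad=0:3 = 0x2890; little→ 90 28
line 5 (and): pack op=0x5:5|rd=12:4|rs=11:4|pad=0:3 = 0x2e58; little→ 58 2e
line 6 (goto): pack op=0x16:5|imm=16:11 = 0xb010; little→ 10 b0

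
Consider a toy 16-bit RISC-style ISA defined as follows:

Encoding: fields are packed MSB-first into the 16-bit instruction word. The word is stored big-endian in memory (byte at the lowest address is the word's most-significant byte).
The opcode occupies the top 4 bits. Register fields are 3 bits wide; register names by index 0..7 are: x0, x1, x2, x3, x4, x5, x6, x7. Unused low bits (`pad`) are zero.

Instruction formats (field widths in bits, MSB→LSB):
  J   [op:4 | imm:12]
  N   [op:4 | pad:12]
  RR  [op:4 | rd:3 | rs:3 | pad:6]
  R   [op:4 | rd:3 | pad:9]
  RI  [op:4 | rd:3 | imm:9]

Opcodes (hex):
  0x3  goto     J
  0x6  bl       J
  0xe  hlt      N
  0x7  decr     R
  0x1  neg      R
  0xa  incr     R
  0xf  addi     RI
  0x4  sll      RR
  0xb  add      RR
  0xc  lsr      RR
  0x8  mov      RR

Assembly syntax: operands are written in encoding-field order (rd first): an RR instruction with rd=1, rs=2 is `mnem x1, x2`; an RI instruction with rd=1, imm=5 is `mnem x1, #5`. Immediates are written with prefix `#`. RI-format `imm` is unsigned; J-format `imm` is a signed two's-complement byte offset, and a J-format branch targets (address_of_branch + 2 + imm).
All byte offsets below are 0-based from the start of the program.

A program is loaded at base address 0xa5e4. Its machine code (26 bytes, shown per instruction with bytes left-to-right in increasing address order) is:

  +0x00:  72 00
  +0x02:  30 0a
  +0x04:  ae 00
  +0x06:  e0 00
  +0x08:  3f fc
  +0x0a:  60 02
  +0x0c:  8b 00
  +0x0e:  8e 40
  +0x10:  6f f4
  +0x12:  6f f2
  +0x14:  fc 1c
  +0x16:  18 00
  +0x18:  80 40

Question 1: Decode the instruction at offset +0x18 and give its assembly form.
mov x0, x1

+0x18: 80 40 ⇒ word 0x8040 (big)
  opcode bits[15:12]=0x8: mov/RR
  [11:9] rd=0 = x0
  [8:6] rs=1 = x1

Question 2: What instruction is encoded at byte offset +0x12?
bl #-14

off 0x12: read 6f f2 as big → 0x6ff2
  opcode bits[15:12]=0x6: bl/J
  imm@[11:0]=0xff2 (s12→-14) ⇒ #-14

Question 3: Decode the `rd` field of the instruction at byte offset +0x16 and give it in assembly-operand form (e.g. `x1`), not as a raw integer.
+0x16: 18 00 ⇒ word 0x1800 (big)
  opcode bits[15:12]=0x1: neg/R
  rd: (w>>9)&0x7=0x4 → x4

x4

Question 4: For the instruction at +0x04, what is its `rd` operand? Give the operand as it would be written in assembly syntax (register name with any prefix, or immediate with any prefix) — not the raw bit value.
x7

@+04  big-endian(ae 00) = 0xae00
  opcode bits[15:12]=0xa: incr/R
  [11:9] rd=7 = x7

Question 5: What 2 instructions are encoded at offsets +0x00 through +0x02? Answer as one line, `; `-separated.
@+00  big-endian(72 00) = 0x7200
  top 4b → 0x7 → decr [R]
  rd: (w>>9)&0x7=0x1 → x1
@+02  big-endian(30 0a) = 0x300a
  top 4b → 0x3 → goto [J]
  imm: (w>>0)&0xfff=0xa → #10

decr x1; goto #10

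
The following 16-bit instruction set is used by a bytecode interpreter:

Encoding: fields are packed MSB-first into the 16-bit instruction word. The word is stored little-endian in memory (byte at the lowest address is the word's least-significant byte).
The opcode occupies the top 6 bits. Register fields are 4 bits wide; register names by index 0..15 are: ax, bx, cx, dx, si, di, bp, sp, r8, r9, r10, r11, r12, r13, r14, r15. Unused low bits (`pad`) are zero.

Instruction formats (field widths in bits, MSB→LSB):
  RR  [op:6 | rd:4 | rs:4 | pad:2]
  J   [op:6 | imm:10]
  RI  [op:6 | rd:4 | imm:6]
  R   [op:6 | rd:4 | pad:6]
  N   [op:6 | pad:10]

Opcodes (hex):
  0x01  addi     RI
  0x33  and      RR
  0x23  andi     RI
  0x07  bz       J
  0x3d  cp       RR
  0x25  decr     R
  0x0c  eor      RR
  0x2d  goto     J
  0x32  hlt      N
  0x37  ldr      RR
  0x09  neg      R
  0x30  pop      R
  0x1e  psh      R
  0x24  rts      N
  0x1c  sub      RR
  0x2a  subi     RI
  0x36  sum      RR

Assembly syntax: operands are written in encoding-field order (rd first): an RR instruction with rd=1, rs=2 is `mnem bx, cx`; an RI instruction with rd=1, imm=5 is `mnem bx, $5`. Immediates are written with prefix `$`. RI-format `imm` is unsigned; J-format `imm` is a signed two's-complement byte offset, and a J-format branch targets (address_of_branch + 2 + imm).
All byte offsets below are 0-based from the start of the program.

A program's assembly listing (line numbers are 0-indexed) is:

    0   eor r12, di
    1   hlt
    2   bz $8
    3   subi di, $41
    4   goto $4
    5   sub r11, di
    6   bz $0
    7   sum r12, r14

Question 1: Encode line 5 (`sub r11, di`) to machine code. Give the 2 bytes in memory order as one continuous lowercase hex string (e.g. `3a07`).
d472

5. sub fields op=0x1c:6|rd=11:4|rs=5:4|pad=0:2 → word 72d4h → d4 72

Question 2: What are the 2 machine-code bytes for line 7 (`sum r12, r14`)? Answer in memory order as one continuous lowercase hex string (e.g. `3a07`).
7. sum fields op=0x36:6|rd=12:4|rs=14:4|pad=0:2 → word db38h → 38 db

38db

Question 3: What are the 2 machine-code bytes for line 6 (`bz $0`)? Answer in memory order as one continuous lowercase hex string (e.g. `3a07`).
001c

L6: bz op=0x7:6|imm=0:10 ⇒ 0x1c00 ⇒ little 00 1c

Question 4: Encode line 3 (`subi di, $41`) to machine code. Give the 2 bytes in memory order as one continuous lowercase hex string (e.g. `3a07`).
69a9

3. subi fields op=0x2a:6|rd=5:4|imm=41:6 → word a969h → 69 a9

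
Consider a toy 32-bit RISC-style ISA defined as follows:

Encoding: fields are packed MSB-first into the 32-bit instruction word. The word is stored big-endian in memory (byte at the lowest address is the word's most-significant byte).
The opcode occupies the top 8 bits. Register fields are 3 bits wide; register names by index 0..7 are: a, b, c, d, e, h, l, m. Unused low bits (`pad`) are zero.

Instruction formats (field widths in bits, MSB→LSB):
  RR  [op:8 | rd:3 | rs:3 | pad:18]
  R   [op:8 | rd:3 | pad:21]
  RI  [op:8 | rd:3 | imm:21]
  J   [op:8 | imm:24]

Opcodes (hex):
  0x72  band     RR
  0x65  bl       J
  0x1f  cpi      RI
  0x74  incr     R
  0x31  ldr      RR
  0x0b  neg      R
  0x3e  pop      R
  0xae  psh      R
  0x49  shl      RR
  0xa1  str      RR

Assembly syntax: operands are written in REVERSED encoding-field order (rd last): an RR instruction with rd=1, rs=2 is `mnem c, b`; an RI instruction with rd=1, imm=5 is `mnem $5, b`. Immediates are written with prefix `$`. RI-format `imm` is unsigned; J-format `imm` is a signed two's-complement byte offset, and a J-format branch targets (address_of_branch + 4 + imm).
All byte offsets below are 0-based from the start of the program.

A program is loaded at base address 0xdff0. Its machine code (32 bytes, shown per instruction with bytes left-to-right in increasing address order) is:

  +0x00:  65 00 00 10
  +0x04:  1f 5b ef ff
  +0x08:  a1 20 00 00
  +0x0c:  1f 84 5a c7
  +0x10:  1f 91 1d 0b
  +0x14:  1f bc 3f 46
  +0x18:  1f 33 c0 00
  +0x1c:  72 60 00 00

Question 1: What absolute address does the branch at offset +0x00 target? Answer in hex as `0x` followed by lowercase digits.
0xe004

off 0x00: read 65 00 00 10 as big → 0x65000010
  opcode bits[31:24]=0x65: bl/J
  imm@[23:0]=0x10 ⇒ $16
  target = base 0xdff0 + off 0x00 + 4 + imm 16 = 0xe004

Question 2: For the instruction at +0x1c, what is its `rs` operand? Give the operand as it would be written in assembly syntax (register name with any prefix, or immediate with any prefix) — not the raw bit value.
a

@+1c  big-endian(72 60 00 00) = 0x72600000
  op=0x72600000>>24=0x72 ⇒ band (RR)
  rd@[23:21]=0x3 ⇒ d
  rs@[20:18]=0x0 ⇒ a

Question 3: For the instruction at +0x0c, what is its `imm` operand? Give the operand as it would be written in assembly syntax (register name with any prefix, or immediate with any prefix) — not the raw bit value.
off 0x0c: read 1f 84 5a c7 as big → 0x1f845ac7
  op=0x1f845ac7>>24=0x1f ⇒ cpi (RI)
  rd: (w>>21)&0x7=0x4 → e
  imm: (w>>0)&0x1fffff=0x45ac7 → $285383

$285383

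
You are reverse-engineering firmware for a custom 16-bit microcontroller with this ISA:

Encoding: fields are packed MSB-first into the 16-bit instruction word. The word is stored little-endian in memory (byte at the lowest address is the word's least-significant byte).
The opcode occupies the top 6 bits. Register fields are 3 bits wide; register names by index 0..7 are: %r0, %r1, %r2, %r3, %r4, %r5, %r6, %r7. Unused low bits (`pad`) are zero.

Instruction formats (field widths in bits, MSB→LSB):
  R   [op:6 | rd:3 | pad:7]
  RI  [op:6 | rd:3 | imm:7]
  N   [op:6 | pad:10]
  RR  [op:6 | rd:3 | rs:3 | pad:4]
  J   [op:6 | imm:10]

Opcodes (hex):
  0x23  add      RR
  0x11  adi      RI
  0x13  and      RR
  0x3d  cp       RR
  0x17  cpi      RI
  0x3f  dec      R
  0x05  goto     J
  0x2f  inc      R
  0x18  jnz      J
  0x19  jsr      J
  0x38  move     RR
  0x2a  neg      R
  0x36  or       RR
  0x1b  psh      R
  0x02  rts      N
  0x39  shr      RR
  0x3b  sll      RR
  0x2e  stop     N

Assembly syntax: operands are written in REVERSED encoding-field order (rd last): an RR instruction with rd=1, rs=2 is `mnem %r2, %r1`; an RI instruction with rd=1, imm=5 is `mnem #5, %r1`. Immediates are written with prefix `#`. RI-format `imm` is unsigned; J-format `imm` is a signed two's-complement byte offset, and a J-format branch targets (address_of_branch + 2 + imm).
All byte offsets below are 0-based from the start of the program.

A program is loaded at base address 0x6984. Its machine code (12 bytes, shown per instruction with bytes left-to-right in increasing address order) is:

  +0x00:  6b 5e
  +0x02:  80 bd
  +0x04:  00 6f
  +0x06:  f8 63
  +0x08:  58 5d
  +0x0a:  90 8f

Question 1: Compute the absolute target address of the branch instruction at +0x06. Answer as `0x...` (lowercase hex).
+0x06: f8 63 ⇒ word 0x63f8 (little)
  op=0x63f8>>10=0x18 ⇒ jnz (J)
  imm@[9:0]=0x3f8 (s10→-8) ⇒ #-8
  target = base 0x6984 + off 0x06 + 2 + imm -8 = 0x6984

0x6984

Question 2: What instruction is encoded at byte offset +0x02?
@+02  little-endian(80 bd) = 0xbd80
  opcode bits[15:10]=0x2f: inc/R
  rd: (w>>7)&0x7=0x3 → %r3

inc %r3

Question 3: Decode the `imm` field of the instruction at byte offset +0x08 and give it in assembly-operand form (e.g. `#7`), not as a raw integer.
#88

[08] 58 5d → 0x5d58
  top 6b → 0x17 → cpi [RI]
  rd@[9:7]=0x2 ⇒ %r2
  imm@[6:0]=0x58 ⇒ #88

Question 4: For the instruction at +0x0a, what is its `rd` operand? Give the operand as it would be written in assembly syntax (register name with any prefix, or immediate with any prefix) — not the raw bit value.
%r7

off 0x0a: read 90 8f as little → 0x8f90
  top 6b → 0x23 → add [RR]
  rd: (w>>7)&0x7=0x7 → %r7
  rs: (w>>4)&0x7=0x1 → %r1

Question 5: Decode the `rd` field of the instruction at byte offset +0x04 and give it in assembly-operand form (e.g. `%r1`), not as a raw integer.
off 0x04: read 00 6f as little → 0x6f00
  op=0x6f00>>10=0x1b ⇒ psh (R)
  rd: (w>>7)&0x7=0x6 → %r6

%r6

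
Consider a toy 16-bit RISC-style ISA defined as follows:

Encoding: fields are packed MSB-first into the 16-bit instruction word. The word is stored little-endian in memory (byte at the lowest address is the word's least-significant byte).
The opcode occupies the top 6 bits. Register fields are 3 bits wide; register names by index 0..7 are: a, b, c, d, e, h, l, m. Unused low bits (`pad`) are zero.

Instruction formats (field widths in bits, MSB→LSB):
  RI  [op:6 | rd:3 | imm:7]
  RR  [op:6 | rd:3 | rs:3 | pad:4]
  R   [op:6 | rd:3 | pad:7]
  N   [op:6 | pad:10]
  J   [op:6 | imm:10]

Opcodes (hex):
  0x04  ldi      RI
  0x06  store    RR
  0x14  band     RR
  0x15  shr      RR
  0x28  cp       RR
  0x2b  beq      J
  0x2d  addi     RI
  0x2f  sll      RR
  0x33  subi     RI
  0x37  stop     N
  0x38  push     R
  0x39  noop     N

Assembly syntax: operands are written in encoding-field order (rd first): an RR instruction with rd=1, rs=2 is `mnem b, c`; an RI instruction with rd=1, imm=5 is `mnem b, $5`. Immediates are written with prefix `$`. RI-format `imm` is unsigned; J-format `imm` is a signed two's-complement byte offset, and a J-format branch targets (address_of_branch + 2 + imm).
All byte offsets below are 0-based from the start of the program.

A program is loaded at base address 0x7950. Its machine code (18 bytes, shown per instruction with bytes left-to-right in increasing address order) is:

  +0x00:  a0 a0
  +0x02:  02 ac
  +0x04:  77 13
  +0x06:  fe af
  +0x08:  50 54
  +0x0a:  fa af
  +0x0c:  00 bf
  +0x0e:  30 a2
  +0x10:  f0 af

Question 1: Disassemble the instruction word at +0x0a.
[0a] fa af → 0xaffa
  opcode bits[15:10]=0x2b: beq/J
  imm: (w>>0)&0x3ff=0x3fa (s10→-6) → $-6

beq $-6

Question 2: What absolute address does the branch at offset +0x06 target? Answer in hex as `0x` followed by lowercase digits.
off 0x06: read fe af as little → 0xaffe
  top 6b → 0x2b → beq [J]
  imm: (w>>0)&0x3ff=0x3fe (s10→-2) → $-2
  target = base 0x7950 + off 0x06 + 2 + imm -2 = 0x7956

0x7956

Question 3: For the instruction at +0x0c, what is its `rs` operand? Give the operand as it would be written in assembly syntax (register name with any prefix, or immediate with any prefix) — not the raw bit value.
@+0c  little-endian(00 bf) = 0xbf00
  op=0xbf00>>10=0x2f ⇒ sll (RR)
  rd@[9:7]=0x6 ⇒ l
  rs@[6:4]=0x0 ⇒ a

a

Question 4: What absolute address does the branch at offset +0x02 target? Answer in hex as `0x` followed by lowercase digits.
+0x02: 02 ac ⇒ word 0xac02 (little)
  op=0xac02>>10=0x2b ⇒ beq (J)
  imm: (w>>0)&0x3ff=0x2 → $2
  target = base 0x7950 + off 0x02 + 2 + imm 2 = 0x7956

0x7956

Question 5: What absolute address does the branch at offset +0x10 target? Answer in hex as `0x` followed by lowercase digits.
0x7952

@+10  little-endian(f0 af) = 0xaff0
  top 6b → 0x2b → beq [J]
  imm@[9:0]=0x3f0 (s10→-16) ⇒ $-16
  target = base 0x7950 + off 0x10 + 2 + imm -16 = 0x7952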